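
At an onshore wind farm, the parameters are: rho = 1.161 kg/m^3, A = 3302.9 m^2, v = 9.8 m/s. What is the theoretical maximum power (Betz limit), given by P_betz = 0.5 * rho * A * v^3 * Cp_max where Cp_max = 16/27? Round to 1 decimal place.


The Betz coefficient Cp_max = 16/27 = 0.5926
v^3 = 9.8^3 = 941.192
P_betz = 0.5 * rho * A * v^3 * Cp_max
P_betz = 0.5 * 1.161 * 3302.9 * 941.192 * 0.5926
P_betz = 1069380.1 W

1069380.1


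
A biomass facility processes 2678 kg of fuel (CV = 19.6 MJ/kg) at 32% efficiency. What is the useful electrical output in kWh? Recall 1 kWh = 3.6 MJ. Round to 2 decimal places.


Total energy = mass * CV = 2678 * 19.6 = 52488.8 MJ
Useful energy = total * eta = 52488.8 * 0.32 = 16796.42 MJ
Convert to kWh: 16796.42 / 3.6
Useful energy = 4665.67 kWh

4665.67


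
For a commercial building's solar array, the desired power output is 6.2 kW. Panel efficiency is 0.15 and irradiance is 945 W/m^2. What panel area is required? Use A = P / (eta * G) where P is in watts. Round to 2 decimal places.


Convert target power to watts: P = 6.2 * 1000 = 6200.0 W
Compute denominator: eta * G = 0.15 * 945 = 141.75
Required area A = P / (eta * G) = 6200.0 / 141.75
A = 43.74 m^2

43.74


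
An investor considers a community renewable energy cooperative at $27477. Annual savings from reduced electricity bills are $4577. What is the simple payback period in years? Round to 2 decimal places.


Simple payback period = initial cost / annual savings
Payback = 27477 / 4577
Payback = 6.00 years

6.00


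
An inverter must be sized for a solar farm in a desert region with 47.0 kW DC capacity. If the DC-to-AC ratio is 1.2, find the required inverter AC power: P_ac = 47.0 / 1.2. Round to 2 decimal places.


The inverter AC capacity is determined by the DC/AC ratio.
Given: P_dc = 47.0 kW, DC/AC ratio = 1.2
P_ac = P_dc / ratio = 47.0 / 1.2
P_ac = 39.17 kW

39.17


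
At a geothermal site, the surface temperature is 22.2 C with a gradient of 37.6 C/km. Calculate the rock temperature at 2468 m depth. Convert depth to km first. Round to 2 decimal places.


Convert depth to km: 2468 / 1000 = 2.468 km
Temperature increase = gradient * depth_km = 37.6 * 2.468 = 92.8 C
Temperature at depth = T_surface + delta_T = 22.2 + 92.8
T = 115.00 C

115.00


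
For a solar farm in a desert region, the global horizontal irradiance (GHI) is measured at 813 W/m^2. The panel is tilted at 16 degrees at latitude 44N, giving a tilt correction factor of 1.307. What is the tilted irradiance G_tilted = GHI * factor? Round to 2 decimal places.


Identify the given values:
  GHI = 813 W/m^2, tilt correction factor = 1.307
Apply the formula G_tilted = GHI * factor:
  G_tilted = 813 * 1.307
  G_tilted = 1062.59 W/m^2

1062.59


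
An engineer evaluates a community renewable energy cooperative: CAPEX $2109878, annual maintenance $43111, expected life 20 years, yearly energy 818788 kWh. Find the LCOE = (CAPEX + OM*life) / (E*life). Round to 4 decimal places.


Total cost = CAPEX + OM * lifetime = 2109878 + 43111 * 20 = 2109878 + 862220 = 2972098
Total generation = annual * lifetime = 818788 * 20 = 16375760 kWh
LCOE = 2972098 / 16375760
LCOE = 0.1815 $/kWh

0.1815


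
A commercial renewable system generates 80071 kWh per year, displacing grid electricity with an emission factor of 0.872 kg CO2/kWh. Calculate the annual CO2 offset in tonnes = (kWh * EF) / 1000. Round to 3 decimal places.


CO2 offset in kg = generation * emission_factor
CO2 offset = 80071 * 0.872 = 69821.91 kg
Convert to tonnes:
  CO2 offset = 69821.91 / 1000 = 69.822 tonnes

69.822


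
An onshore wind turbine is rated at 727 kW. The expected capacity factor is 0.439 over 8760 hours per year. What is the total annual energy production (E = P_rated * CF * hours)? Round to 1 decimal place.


Annual energy = rated_kW * capacity_factor * hours_per_year
Given: P_rated = 727 kW, CF = 0.439, hours = 8760
E = 727 * 0.439 * 8760
E = 2795780.3 kWh

2795780.3


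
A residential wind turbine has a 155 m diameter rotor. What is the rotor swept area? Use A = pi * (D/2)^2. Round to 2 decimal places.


Compute the rotor radius:
  r = D / 2 = 155 / 2 = 77.5 m
Calculate swept area:
  A = pi * r^2 = pi * 77.5^2
  A = 18869.19 m^2

18869.19


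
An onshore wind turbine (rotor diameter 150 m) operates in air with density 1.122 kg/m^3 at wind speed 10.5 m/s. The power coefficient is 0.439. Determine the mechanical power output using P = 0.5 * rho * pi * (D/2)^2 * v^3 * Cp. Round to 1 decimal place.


Step 1 -- Compute swept area:
  A = pi * (D/2)^2 = pi * (150/2)^2 = 17671.46 m^2
Step 2 -- Apply wind power equation:
  P = 0.5 * rho * A * v^3 * Cp
  v^3 = 10.5^3 = 1157.625
  P = 0.5 * 1.122 * 17671.46 * 1157.625 * 0.439
  P = 5038110.4 W

5038110.4


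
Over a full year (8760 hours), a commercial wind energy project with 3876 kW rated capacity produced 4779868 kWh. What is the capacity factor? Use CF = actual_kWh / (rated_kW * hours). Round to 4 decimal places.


Capacity factor = actual output / maximum possible output
Maximum possible = rated * hours = 3876 * 8760 = 33953760 kWh
CF = 4779868 / 33953760
CF = 0.1408

0.1408


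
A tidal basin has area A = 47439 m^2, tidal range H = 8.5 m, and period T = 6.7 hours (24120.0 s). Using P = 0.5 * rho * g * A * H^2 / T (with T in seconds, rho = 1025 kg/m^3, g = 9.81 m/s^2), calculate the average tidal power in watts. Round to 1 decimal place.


Convert period to seconds: T = 6.7 * 3600 = 24120.0 s
H^2 = 8.5^2 = 72.25
P = 0.5 * rho * g * A * H^2 / T
P = 0.5 * 1025 * 9.81 * 47439 * 72.25 / 24120.0
P = 714428.8 W

714428.8


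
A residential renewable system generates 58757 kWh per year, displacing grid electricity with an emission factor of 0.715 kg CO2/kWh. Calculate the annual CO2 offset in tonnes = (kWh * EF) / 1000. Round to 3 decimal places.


CO2 offset in kg = generation * emission_factor
CO2 offset = 58757 * 0.715 = 42011.26 kg
Convert to tonnes:
  CO2 offset = 42011.26 / 1000 = 42.011 tonnes

42.011


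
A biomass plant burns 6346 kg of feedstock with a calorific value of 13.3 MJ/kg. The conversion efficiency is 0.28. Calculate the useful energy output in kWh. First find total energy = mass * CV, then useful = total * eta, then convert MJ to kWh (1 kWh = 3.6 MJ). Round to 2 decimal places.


Total energy = mass * CV = 6346 * 13.3 = 84401.8 MJ
Useful energy = total * eta = 84401.8 * 0.28 = 23632.5 MJ
Convert to kWh: 23632.5 / 3.6
Useful energy = 6564.58 kWh

6564.58


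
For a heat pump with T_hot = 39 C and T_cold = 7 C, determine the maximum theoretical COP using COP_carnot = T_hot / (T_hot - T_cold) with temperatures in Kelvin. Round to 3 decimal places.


Convert to Kelvin:
  T_hot = 39 + 273.15 = 312.15 K
  T_cold = 7 + 273.15 = 280.15 K
Apply Carnot COP formula:
  COP = T_hot_K / (T_hot_K - T_cold_K) = 312.15 / 32.0
  COP = 9.755

9.755


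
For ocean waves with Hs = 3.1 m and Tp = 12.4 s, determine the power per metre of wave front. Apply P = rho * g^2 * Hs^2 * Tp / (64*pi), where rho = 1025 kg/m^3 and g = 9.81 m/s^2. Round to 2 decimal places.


Apply wave power formula:
  g^2 = 9.81^2 = 96.2361
  Hs^2 = 3.1^2 = 9.61
  Numerator = rho * g^2 * Hs^2 * Tp = 1025 * 96.2361 * 9.61 * 12.4 = 11754575.59
  Denominator = 64 * pi = 201.0619
  P = 11754575.59 / 201.0619 = 58462.46 W/m

58462.46


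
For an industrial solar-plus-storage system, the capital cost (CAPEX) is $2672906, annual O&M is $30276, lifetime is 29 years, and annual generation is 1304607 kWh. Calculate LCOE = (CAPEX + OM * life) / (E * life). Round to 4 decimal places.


Total cost = CAPEX + OM * lifetime = 2672906 + 30276 * 29 = 2672906 + 878004 = 3550910
Total generation = annual * lifetime = 1304607 * 29 = 37833603 kWh
LCOE = 3550910 / 37833603
LCOE = 0.0939 $/kWh

0.0939


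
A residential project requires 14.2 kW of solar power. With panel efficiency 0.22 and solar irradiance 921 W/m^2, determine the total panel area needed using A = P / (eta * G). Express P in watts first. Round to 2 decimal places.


Convert target power to watts: P = 14.2 * 1000 = 14200.0 W
Compute denominator: eta * G = 0.22 * 921 = 202.62
Required area A = P / (eta * G) = 14200.0 / 202.62
A = 70.08 m^2

70.08


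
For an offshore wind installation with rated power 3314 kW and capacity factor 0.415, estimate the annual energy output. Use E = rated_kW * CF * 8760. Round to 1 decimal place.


Annual energy = rated_kW * capacity_factor * hours_per_year
Given: P_rated = 3314 kW, CF = 0.415, hours = 8760
E = 3314 * 0.415 * 8760
E = 12047715.6 kWh

12047715.6


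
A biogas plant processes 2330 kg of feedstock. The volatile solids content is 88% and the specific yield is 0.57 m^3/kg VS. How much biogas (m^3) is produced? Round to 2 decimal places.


Compute volatile solids:
  VS = mass * VS_fraction = 2330 * 0.88 = 2050.4 kg
Calculate biogas volume:
  Biogas = VS * specific_yield = 2050.4 * 0.57
  Biogas = 1168.73 m^3

1168.73


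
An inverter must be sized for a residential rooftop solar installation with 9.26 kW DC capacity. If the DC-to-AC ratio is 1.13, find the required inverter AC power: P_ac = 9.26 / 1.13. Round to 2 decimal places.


The inverter AC capacity is determined by the DC/AC ratio.
Given: P_dc = 9.26 kW, DC/AC ratio = 1.13
P_ac = P_dc / ratio = 9.26 / 1.13
P_ac = 8.19 kW

8.19


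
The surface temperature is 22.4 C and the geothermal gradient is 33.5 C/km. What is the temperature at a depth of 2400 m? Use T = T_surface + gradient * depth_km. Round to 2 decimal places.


Convert depth to km: 2400 / 1000 = 2.4 km
Temperature increase = gradient * depth_km = 33.5 * 2.4 = 80.4 C
Temperature at depth = T_surface + delta_T = 22.4 + 80.4
T = 102.80 C

102.80


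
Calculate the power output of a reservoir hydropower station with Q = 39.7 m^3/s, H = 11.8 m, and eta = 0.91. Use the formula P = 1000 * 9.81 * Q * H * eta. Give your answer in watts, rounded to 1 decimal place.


Apply the hydropower formula P = rho * g * Q * H * eta
rho * g = 1000 * 9.81 = 9810.0
P = 9810.0 * 39.7 * 11.8 * 0.91
P = 4181989.3 W

4181989.3


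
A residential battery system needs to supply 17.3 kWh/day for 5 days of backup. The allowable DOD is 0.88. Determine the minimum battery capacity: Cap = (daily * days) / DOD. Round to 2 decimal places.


Total energy needed = daily * days = 17.3 * 5 = 86.5 kWh
Account for depth of discharge:
  Cap = total_energy / DOD = 86.5 / 0.88
  Cap = 98.30 kWh

98.30


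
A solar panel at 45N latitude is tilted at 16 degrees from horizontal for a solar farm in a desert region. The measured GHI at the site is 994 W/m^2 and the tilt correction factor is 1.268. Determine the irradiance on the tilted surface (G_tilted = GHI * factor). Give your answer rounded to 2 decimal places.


Identify the given values:
  GHI = 994 W/m^2, tilt correction factor = 1.268
Apply the formula G_tilted = GHI * factor:
  G_tilted = 994 * 1.268
  G_tilted = 1260.39 W/m^2

1260.39


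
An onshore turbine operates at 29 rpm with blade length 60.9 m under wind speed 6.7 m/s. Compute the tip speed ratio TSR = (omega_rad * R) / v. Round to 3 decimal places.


Convert rotational speed to rad/s:
  omega = 29 * 2 * pi / 60 = 3.0369 rad/s
Compute tip speed:
  v_tip = omega * R = 3.0369 * 60.9 = 184.946 m/s
Tip speed ratio:
  TSR = v_tip / v_wind = 184.946 / 6.7 = 27.604

27.604


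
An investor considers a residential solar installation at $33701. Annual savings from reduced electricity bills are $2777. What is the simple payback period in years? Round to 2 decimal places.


Simple payback period = initial cost / annual savings
Payback = 33701 / 2777
Payback = 12.14 years

12.14


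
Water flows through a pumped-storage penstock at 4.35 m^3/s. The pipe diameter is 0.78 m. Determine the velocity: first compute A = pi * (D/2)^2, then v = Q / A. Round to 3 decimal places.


Compute pipe cross-sectional area:
  A = pi * (D/2)^2 = pi * (0.78/2)^2 = 0.4778 m^2
Calculate velocity:
  v = Q / A = 4.35 / 0.4778
  v = 9.104 m/s

9.104


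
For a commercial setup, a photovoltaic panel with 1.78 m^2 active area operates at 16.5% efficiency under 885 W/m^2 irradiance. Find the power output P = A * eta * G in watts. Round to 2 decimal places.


Use the solar power formula P = A * eta * G.
Given: A = 1.78 m^2, eta = 0.165, G = 885 W/m^2
P = 1.78 * 0.165 * 885
P = 259.92 W

259.92


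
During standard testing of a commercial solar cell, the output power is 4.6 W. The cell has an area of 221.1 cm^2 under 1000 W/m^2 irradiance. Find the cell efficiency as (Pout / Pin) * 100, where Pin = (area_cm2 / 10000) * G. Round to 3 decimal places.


First compute the input power:
  Pin = area_cm2 / 10000 * G = 221.1 / 10000 * 1000 = 22.11 W
Then compute efficiency:
  Efficiency = (Pout / Pin) * 100 = (4.6 / 22.11) * 100
  Efficiency = 20.805%

20.805


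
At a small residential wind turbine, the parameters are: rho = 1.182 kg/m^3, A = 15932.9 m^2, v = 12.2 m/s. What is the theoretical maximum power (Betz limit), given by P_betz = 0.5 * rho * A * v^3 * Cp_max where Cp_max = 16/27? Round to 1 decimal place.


The Betz coefficient Cp_max = 16/27 = 0.5926
v^3 = 12.2^3 = 1815.848
P_betz = 0.5 * rho * A * v^3 * Cp_max
P_betz = 0.5 * 1.182 * 15932.9 * 1815.848 * 0.5926
P_betz = 10132532.9 W

10132532.9


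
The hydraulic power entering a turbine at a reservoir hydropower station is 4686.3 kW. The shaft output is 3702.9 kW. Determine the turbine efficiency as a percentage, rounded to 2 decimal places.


Turbine efficiency = (output power / input power) * 100
eta = (3702.9 / 4686.3) * 100
eta = 79.02%

79.02


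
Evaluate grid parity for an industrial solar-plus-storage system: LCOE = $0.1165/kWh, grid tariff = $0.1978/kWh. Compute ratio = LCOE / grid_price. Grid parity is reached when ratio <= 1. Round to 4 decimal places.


Compare LCOE to grid price:
  LCOE = $0.1165/kWh, Grid price = $0.1978/kWh
  Ratio = LCOE / grid_price = 0.1165 / 0.1978 = 0.5890
  Grid parity achieved (ratio <= 1)? yes

0.5890


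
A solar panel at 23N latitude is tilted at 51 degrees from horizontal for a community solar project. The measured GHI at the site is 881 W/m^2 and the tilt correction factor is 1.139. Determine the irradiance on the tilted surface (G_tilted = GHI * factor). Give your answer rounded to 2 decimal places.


Identify the given values:
  GHI = 881 W/m^2, tilt correction factor = 1.139
Apply the formula G_tilted = GHI * factor:
  G_tilted = 881 * 1.139
  G_tilted = 1003.46 W/m^2

1003.46


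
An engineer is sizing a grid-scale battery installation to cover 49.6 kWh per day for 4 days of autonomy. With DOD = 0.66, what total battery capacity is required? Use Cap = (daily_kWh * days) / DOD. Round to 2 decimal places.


Total energy needed = daily * days = 49.6 * 4 = 198.4 kWh
Account for depth of discharge:
  Cap = total_energy / DOD = 198.4 / 0.66
  Cap = 300.61 kWh

300.61


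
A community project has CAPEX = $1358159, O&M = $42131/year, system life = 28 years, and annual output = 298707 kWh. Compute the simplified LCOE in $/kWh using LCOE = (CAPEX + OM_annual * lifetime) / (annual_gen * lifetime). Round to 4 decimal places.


Total cost = CAPEX + OM * lifetime = 1358159 + 42131 * 28 = 1358159 + 1179668 = 2537827
Total generation = annual * lifetime = 298707 * 28 = 8363796 kWh
LCOE = 2537827 / 8363796
LCOE = 0.3034 $/kWh

0.3034


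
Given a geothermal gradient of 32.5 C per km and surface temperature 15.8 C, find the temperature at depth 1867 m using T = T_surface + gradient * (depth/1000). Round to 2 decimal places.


Convert depth to km: 1867 / 1000 = 1.867 km
Temperature increase = gradient * depth_km = 32.5 * 1.867 = 60.68 C
Temperature at depth = T_surface + delta_T = 15.8 + 60.68
T = 76.48 C

76.48


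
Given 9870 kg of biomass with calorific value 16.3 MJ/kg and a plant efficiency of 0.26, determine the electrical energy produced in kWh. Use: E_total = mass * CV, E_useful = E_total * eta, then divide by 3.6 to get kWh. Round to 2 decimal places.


Total energy = mass * CV = 9870 * 16.3 = 160881.0 MJ
Useful energy = total * eta = 160881.0 * 0.26 = 41829.06 MJ
Convert to kWh: 41829.06 / 3.6
Useful energy = 11619.18 kWh

11619.18


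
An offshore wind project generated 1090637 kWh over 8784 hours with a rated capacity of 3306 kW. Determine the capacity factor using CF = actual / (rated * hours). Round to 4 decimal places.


Capacity factor = actual output / maximum possible output
Maximum possible = rated * hours = 3306 * 8784 = 29039904 kWh
CF = 1090637 / 29039904
CF = 0.0376

0.0376


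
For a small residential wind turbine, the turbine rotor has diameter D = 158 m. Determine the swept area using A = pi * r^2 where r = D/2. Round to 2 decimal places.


Compute the rotor radius:
  r = D / 2 = 158 / 2 = 79.0 m
Calculate swept area:
  A = pi * r^2 = pi * 79.0^2
  A = 19606.68 m^2

19606.68


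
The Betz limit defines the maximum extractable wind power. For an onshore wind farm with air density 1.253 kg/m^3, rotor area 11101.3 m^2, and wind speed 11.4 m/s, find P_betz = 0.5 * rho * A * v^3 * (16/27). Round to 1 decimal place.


The Betz coefficient Cp_max = 16/27 = 0.5926
v^3 = 11.4^3 = 1481.544
P_betz = 0.5 * rho * A * v^3 * Cp_max
P_betz = 0.5 * 1.253 * 11101.3 * 1481.544 * 0.5926
P_betz = 6106124.9 W

6106124.9


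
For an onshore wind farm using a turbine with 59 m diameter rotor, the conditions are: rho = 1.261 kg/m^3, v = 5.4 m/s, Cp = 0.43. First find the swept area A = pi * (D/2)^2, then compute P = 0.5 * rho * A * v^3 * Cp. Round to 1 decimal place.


Step 1 -- Compute swept area:
  A = pi * (D/2)^2 = pi * (59/2)^2 = 2733.97 m^2
Step 2 -- Apply wind power equation:
  P = 0.5 * rho * A * v^3 * Cp
  v^3 = 5.4^3 = 157.464
  P = 0.5 * 1.261 * 2733.97 * 157.464 * 0.43
  P = 116715.6 W

116715.6


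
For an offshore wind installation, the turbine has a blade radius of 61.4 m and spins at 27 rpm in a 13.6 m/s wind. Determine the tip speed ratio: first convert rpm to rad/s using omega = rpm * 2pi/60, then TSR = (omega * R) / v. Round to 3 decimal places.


Convert rotational speed to rad/s:
  omega = 27 * 2 * pi / 60 = 2.8274 rad/s
Compute tip speed:
  v_tip = omega * R = 2.8274 * 61.4 = 173.604 m/s
Tip speed ratio:
  TSR = v_tip / v_wind = 173.604 / 13.6 = 12.765

12.765


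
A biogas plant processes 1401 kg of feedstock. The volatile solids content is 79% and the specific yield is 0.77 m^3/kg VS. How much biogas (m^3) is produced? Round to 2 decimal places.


Compute volatile solids:
  VS = mass * VS_fraction = 1401 * 0.79 = 1106.79 kg
Calculate biogas volume:
  Biogas = VS * specific_yield = 1106.79 * 0.77
  Biogas = 852.23 m^3

852.23


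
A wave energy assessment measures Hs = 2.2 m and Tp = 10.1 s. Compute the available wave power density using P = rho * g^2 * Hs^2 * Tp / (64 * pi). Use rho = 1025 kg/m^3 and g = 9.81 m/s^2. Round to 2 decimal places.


Apply wave power formula:
  g^2 = 9.81^2 = 96.2361
  Hs^2 = 2.2^2 = 4.84
  Numerator = rho * g^2 * Hs^2 * Tp = 1025 * 96.2361 * 4.84 * 10.1 = 4822015.65
  Denominator = 64 * pi = 201.0619
  P = 4822015.65 / 201.0619 = 23982.74 W/m

23982.74


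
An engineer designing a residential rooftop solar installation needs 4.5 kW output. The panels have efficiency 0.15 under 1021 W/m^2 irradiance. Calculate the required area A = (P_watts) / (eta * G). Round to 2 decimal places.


Convert target power to watts: P = 4.5 * 1000 = 4500.0 W
Compute denominator: eta * G = 0.15 * 1021 = 153.15
Required area A = P / (eta * G) = 4500.0 / 153.15
A = 29.38 m^2

29.38


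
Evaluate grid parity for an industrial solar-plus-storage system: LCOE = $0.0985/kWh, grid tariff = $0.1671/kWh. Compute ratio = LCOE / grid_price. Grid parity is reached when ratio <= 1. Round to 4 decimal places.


Compare LCOE to grid price:
  LCOE = $0.0985/kWh, Grid price = $0.1671/kWh
  Ratio = LCOE / grid_price = 0.0985 / 0.1671 = 0.5895
  Grid parity achieved (ratio <= 1)? yes

0.5895


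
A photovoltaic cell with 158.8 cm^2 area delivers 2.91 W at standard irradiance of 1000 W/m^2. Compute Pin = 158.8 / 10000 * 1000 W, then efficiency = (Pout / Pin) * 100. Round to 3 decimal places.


First compute the input power:
  Pin = area_cm2 / 10000 * G = 158.8 / 10000 * 1000 = 15.88 W
Then compute efficiency:
  Efficiency = (Pout / Pin) * 100 = (2.91 / 15.88) * 100
  Efficiency = 18.325%

18.325


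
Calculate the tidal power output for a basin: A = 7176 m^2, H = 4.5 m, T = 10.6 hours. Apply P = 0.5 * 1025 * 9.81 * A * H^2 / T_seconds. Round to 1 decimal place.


Convert period to seconds: T = 10.6 * 3600 = 38160.0 s
H^2 = 4.5^2 = 20.25
P = 0.5 * rho * g * A * H^2 / T
P = 0.5 * 1025 * 9.81 * 7176 * 20.25 / 38160.0
P = 19145.3 W

19145.3


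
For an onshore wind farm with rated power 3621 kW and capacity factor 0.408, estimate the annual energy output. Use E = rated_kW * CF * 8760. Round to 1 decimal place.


Annual energy = rated_kW * capacity_factor * hours_per_year
Given: P_rated = 3621 kW, CF = 0.408, hours = 8760
E = 3621 * 0.408 * 8760
E = 12941743.7 kWh

12941743.7


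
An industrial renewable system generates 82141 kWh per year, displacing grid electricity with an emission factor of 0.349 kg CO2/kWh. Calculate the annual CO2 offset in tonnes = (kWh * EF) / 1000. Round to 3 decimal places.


CO2 offset in kg = generation * emission_factor
CO2 offset = 82141 * 0.349 = 28667.21 kg
Convert to tonnes:
  CO2 offset = 28667.21 / 1000 = 28.667 tonnes

28.667


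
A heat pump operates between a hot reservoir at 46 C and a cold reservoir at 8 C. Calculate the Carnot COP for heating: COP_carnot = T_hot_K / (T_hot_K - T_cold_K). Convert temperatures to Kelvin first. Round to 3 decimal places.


Convert to Kelvin:
  T_hot = 46 + 273.15 = 319.15 K
  T_cold = 8 + 273.15 = 281.15 K
Apply Carnot COP formula:
  COP = T_hot_K / (T_hot_K - T_cold_K) = 319.15 / 38.0
  COP = 8.399

8.399


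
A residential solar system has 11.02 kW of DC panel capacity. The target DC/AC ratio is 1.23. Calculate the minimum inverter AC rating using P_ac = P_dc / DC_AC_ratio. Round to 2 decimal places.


The inverter AC capacity is determined by the DC/AC ratio.
Given: P_dc = 11.02 kW, DC/AC ratio = 1.23
P_ac = P_dc / ratio = 11.02 / 1.23
P_ac = 8.96 kW

8.96


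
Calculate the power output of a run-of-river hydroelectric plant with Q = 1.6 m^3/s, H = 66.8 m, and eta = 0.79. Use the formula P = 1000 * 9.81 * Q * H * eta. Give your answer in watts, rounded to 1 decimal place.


Apply the hydropower formula P = rho * g * Q * H * eta
rho * g = 1000 * 9.81 = 9810.0
P = 9810.0 * 1.6 * 66.8 * 0.79
P = 828309.3 W

828309.3


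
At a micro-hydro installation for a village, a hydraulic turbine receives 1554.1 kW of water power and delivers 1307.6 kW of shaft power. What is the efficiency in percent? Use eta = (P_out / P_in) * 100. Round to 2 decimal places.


Turbine efficiency = (output power / input power) * 100
eta = (1307.6 / 1554.1) * 100
eta = 84.14%

84.14


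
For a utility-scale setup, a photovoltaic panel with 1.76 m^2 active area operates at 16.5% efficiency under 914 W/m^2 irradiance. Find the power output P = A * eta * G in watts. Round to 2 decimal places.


Use the solar power formula P = A * eta * G.
Given: A = 1.76 m^2, eta = 0.165, G = 914 W/m^2
P = 1.76 * 0.165 * 914
P = 265.43 W

265.43


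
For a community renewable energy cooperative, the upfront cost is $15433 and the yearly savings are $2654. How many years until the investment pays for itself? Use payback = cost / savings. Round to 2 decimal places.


Simple payback period = initial cost / annual savings
Payback = 15433 / 2654
Payback = 5.81 years

5.81


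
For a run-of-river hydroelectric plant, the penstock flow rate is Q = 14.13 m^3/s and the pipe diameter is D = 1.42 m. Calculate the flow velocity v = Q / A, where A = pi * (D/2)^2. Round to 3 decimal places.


Compute pipe cross-sectional area:
  A = pi * (D/2)^2 = pi * (1.42/2)^2 = 1.5837 m^2
Calculate velocity:
  v = Q / A = 14.13 / 1.5837
  v = 8.922 m/s

8.922


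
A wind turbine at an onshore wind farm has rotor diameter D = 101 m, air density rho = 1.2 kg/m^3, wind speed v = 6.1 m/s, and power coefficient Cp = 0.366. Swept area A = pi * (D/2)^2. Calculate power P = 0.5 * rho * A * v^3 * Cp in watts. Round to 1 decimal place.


Step 1 -- Compute swept area:
  A = pi * (D/2)^2 = pi * (101/2)^2 = 8011.85 m^2
Step 2 -- Apply wind power equation:
  P = 0.5 * rho * A * v^3 * Cp
  v^3 = 6.1^3 = 226.981
  P = 0.5 * 1.2 * 8011.85 * 226.981 * 0.366
  P = 399350.7 W

399350.7


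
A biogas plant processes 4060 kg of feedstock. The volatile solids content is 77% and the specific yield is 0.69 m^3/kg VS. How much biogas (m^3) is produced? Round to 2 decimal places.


Compute volatile solids:
  VS = mass * VS_fraction = 4060 * 0.77 = 3126.2 kg
Calculate biogas volume:
  Biogas = VS * specific_yield = 3126.2 * 0.69
  Biogas = 2157.08 m^3

2157.08


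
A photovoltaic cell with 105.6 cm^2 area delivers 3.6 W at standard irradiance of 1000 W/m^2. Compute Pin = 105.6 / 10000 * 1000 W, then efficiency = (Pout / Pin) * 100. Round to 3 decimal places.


First compute the input power:
  Pin = area_cm2 / 10000 * G = 105.6 / 10000 * 1000 = 10.56 W
Then compute efficiency:
  Efficiency = (Pout / Pin) * 100 = (3.6 / 10.56) * 100
  Efficiency = 34.091%

34.091


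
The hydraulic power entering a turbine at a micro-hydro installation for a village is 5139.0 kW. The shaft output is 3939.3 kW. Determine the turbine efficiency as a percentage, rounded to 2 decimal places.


Turbine efficiency = (output power / input power) * 100
eta = (3939.3 / 5139.0) * 100
eta = 76.65%

76.65


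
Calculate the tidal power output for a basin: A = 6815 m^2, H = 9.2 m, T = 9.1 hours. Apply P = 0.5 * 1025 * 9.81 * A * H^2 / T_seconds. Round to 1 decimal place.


Convert period to seconds: T = 9.1 * 3600 = 32760.0 s
H^2 = 9.2^2 = 84.64
P = 0.5 * rho * g * A * H^2 / T
P = 0.5 * 1025 * 9.81 * 6815 * 84.64 / 32760.0
P = 88523.9 W

88523.9


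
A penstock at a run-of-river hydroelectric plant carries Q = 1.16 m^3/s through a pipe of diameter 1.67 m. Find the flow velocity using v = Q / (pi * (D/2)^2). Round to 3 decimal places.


Compute pipe cross-sectional area:
  A = pi * (D/2)^2 = pi * (1.67/2)^2 = 2.1904 m^2
Calculate velocity:
  v = Q / A = 1.16 / 2.1904
  v = 0.530 m/s

0.530


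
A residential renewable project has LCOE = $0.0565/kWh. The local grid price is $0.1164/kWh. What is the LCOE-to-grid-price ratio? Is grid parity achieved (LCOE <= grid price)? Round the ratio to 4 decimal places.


Compare LCOE to grid price:
  LCOE = $0.0565/kWh, Grid price = $0.1164/kWh
  Ratio = LCOE / grid_price = 0.0565 / 0.1164 = 0.4854
  Grid parity achieved (ratio <= 1)? yes

0.4854


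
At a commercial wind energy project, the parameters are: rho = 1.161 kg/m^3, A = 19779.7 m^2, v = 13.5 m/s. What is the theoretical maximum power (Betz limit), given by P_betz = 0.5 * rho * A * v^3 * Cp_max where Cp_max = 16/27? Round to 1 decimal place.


The Betz coefficient Cp_max = 16/27 = 0.5926
v^3 = 13.5^3 = 2460.375
P_betz = 0.5 * rho * A * v^3 * Cp_max
P_betz = 0.5 * 1.161 * 19779.7 * 2460.375 * 0.5926
P_betz = 16740924.9 W

16740924.9


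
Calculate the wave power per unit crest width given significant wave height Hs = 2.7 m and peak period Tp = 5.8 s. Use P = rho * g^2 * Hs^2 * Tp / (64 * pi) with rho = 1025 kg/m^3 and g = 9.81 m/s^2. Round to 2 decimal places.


Apply wave power formula:
  g^2 = 9.81^2 = 96.2361
  Hs^2 = 2.7^2 = 7.29
  Numerator = rho * g^2 * Hs^2 * Tp = 1025 * 96.2361 * 7.29 * 5.8 = 4170781.15
  Denominator = 64 * pi = 201.0619
  P = 4170781.15 / 201.0619 = 20743.76 W/m

20743.76


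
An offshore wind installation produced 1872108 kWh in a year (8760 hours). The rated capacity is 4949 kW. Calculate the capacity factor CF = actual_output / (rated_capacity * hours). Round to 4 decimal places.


Capacity factor = actual output / maximum possible output
Maximum possible = rated * hours = 4949 * 8760 = 43353240 kWh
CF = 1872108 / 43353240
CF = 0.0432

0.0432


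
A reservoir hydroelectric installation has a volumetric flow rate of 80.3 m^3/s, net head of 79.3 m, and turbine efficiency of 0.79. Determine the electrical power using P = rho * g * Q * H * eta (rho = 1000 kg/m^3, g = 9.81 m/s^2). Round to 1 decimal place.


Apply the hydropower formula P = rho * g * Q * H * eta
rho * g = 1000 * 9.81 = 9810.0
P = 9810.0 * 80.3 * 79.3 * 0.79
P = 49349735.7 W

49349735.7


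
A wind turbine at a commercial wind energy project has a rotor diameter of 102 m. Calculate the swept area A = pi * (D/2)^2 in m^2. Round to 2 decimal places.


Compute the rotor radius:
  r = D / 2 = 102 / 2 = 51.0 m
Calculate swept area:
  A = pi * r^2 = pi * 51.0^2
  A = 8171.28 m^2

8171.28


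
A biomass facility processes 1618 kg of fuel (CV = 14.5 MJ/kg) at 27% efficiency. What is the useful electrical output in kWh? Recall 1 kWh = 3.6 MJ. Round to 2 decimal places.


Total energy = mass * CV = 1618 * 14.5 = 23461.0 MJ
Useful energy = total * eta = 23461.0 * 0.27 = 6334.47 MJ
Convert to kWh: 6334.47 / 3.6
Useful energy = 1759.58 kWh

1759.58


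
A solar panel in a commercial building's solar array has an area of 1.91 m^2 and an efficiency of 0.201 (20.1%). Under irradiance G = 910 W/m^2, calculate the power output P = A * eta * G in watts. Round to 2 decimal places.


Use the solar power formula P = A * eta * G.
Given: A = 1.91 m^2, eta = 0.201, G = 910 W/m^2
P = 1.91 * 0.201 * 910
P = 349.36 W

349.36


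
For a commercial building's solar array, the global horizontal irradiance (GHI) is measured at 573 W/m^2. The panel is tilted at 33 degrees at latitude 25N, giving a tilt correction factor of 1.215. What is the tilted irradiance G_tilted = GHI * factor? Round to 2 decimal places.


Identify the given values:
  GHI = 573 W/m^2, tilt correction factor = 1.215
Apply the formula G_tilted = GHI * factor:
  G_tilted = 573 * 1.215
  G_tilted = 696.20 W/m^2

696.20


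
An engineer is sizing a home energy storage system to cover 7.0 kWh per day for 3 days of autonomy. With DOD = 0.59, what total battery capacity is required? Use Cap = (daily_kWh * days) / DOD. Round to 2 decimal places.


Total energy needed = daily * days = 7.0 * 3 = 21.0 kWh
Account for depth of discharge:
  Cap = total_energy / DOD = 21.0 / 0.59
  Cap = 35.59 kWh

35.59


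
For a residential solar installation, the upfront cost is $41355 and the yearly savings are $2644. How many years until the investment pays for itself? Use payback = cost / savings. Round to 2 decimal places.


Simple payback period = initial cost / annual savings
Payback = 41355 / 2644
Payback = 15.64 years

15.64


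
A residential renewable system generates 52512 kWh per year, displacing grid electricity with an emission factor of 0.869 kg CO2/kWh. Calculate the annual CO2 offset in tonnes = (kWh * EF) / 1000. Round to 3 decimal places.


CO2 offset in kg = generation * emission_factor
CO2 offset = 52512 * 0.869 = 45632.93 kg
Convert to tonnes:
  CO2 offset = 45632.93 / 1000 = 45.633 tonnes

45.633


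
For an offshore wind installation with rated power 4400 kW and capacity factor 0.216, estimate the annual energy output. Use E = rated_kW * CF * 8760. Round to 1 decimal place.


Annual energy = rated_kW * capacity_factor * hours_per_year
Given: P_rated = 4400 kW, CF = 0.216, hours = 8760
E = 4400 * 0.216 * 8760
E = 8325504.0 kWh

8325504.0


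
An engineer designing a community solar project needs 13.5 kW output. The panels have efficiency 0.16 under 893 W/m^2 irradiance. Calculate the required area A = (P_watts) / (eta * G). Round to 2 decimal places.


Convert target power to watts: P = 13.5 * 1000 = 13500.0 W
Compute denominator: eta * G = 0.16 * 893 = 142.88
Required area A = P / (eta * G) = 13500.0 / 142.88
A = 94.48 m^2

94.48


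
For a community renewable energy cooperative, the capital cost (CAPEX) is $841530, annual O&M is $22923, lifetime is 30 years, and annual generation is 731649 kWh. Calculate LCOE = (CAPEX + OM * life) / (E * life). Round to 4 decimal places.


Total cost = CAPEX + OM * lifetime = 841530 + 22923 * 30 = 841530 + 687690 = 1529220
Total generation = annual * lifetime = 731649 * 30 = 21949470 kWh
LCOE = 1529220 / 21949470
LCOE = 0.0697 $/kWh

0.0697


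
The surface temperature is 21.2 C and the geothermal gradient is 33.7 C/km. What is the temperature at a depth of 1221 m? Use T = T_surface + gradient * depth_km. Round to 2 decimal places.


Convert depth to km: 1221 / 1000 = 1.221 km
Temperature increase = gradient * depth_km = 33.7 * 1.221 = 41.15 C
Temperature at depth = T_surface + delta_T = 21.2 + 41.15
T = 62.35 C

62.35


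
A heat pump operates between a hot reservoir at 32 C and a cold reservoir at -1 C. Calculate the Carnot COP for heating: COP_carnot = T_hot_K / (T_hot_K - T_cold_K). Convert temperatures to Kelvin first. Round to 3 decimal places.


Convert to Kelvin:
  T_hot = 32 + 273.15 = 305.15 K
  T_cold = -1 + 273.15 = 272.15 K
Apply Carnot COP formula:
  COP = T_hot_K / (T_hot_K - T_cold_K) = 305.15 / 33.0
  COP = 9.247

9.247


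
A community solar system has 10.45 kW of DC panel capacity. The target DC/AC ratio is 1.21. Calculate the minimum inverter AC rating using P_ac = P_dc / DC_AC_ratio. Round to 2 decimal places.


The inverter AC capacity is determined by the DC/AC ratio.
Given: P_dc = 10.45 kW, DC/AC ratio = 1.21
P_ac = P_dc / ratio = 10.45 / 1.21
P_ac = 8.64 kW

8.64


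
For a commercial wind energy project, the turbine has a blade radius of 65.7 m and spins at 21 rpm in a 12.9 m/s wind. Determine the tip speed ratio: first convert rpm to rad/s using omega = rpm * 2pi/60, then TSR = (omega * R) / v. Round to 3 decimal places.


Convert rotational speed to rad/s:
  omega = 21 * 2 * pi / 60 = 2.1991 rad/s
Compute tip speed:
  v_tip = omega * R = 2.1991 * 65.7 = 144.482 m/s
Tip speed ratio:
  TSR = v_tip / v_wind = 144.482 / 12.9 = 11.200

11.200


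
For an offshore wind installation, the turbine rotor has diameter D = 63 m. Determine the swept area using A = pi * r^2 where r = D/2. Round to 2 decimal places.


Compute the rotor radius:
  r = D / 2 = 63 / 2 = 31.5 m
Calculate swept area:
  A = pi * r^2 = pi * 31.5^2
  A = 3117.25 m^2

3117.25


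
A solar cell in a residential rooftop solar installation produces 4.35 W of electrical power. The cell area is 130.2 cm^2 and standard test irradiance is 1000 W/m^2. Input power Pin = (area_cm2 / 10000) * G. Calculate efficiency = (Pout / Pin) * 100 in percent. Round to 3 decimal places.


First compute the input power:
  Pin = area_cm2 / 10000 * G = 130.2 / 10000 * 1000 = 13.02 W
Then compute efficiency:
  Efficiency = (Pout / Pin) * 100 = (4.35 / 13.02) * 100
  Efficiency = 33.410%

33.410


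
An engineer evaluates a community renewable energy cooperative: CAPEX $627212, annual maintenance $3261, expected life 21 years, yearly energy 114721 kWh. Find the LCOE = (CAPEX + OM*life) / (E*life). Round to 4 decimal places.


Total cost = CAPEX + OM * lifetime = 627212 + 3261 * 21 = 627212 + 68481 = 695693
Total generation = annual * lifetime = 114721 * 21 = 2409141 kWh
LCOE = 695693 / 2409141
LCOE = 0.2888 $/kWh

0.2888


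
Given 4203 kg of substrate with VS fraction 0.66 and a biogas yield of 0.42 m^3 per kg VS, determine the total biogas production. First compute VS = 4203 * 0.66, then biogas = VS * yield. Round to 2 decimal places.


Compute volatile solids:
  VS = mass * VS_fraction = 4203 * 0.66 = 2773.98 kg
Calculate biogas volume:
  Biogas = VS * specific_yield = 2773.98 * 0.42
  Biogas = 1165.07 m^3

1165.07


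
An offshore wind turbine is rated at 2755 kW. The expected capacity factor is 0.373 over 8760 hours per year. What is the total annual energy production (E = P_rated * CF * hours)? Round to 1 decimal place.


Annual energy = rated_kW * capacity_factor * hours_per_year
Given: P_rated = 2755 kW, CF = 0.373, hours = 8760
E = 2755 * 0.373 * 8760
E = 9001907.4 kWh

9001907.4


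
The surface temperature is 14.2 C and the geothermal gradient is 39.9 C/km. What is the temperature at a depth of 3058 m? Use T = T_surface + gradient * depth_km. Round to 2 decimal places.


Convert depth to km: 3058 / 1000 = 3.058 km
Temperature increase = gradient * depth_km = 39.9 * 3.058 = 122.01 C
Temperature at depth = T_surface + delta_T = 14.2 + 122.01
T = 136.21 C

136.21


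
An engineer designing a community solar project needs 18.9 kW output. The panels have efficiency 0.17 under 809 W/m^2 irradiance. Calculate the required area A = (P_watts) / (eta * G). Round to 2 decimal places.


Convert target power to watts: P = 18.9 * 1000 = 18900.0 W
Compute denominator: eta * G = 0.17 * 809 = 137.53
Required area A = P / (eta * G) = 18900.0 / 137.53
A = 137.42 m^2

137.42


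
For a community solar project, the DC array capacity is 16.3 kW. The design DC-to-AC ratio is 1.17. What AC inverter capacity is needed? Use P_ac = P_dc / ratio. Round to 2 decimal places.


The inverter AC capacity is determined by the DC/AC ratio.
Given: P_dc = 16.3 kW, DC/AC ratio = 1.17
P_ac = P_dc / ratio = 16.3 / 1.17
P_ac = 13.93 kW

13.93


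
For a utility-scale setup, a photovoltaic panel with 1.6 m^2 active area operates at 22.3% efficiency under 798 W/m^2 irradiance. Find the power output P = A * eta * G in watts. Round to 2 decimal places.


Use the solar power formula P = A * eta * G.
Given: A = 1.6 m^2, eta = 0.223, G = 798 W/m^2
P = 1.6 * 0.223 * 798
P = 284.73 W

284.73


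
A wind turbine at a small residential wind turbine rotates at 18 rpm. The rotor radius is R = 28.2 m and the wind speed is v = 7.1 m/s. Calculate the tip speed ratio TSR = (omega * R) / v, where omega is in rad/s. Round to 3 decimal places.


Convert rotational speed to rad/s:
  omega = 18 * 2 * pi / 60 = 1.885 rad/s
Compute tip speed:
  v_tip = omega * R = 1.885 * 28.2 = 53.156 m/s
Tip speed ratio:
  TSR = v_tip / v_wind = 53.156 / 7.1 = 7.487

7.487


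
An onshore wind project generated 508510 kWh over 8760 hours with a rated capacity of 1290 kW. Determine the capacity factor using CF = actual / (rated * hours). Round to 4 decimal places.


Capacity factor = actual output / maximum possible output
Maximum possible = rated * hours = 1290 * 8760 = 11300400 kWh
CF = 508510 / 11300400
CF = 0.0450

0.0450


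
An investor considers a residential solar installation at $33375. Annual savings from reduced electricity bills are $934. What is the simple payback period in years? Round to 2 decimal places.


Simple payback period = initial cost / annual savings
Payback = 33375 / 934
Payback = 35.73 years

35.73


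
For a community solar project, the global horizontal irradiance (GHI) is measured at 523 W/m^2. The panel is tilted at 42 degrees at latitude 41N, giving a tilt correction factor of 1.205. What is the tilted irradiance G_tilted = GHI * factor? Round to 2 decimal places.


Identify the given values:
  GHI = 523 W/m^2, tilt correction factor = 1.205
Apply the formula G_tilted = GHI * factor:
  G_tilted = 523 * 1.205
  G_tilted = 630.22 W/m^2

630.22


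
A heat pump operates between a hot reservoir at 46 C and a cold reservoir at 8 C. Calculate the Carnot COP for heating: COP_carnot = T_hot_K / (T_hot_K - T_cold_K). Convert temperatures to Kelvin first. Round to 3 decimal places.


Convert to Kelvin:
  T_hot = 46 + 273.15 = 319.15 K
  T_cold = 8 + 273.15 = 281.15 K
Apply Carnot COP formula:
  COP = T_hot_K / (T_hot_K - T_cold_K) = 319.15 / 38.0
  COP = 8.399

8.399


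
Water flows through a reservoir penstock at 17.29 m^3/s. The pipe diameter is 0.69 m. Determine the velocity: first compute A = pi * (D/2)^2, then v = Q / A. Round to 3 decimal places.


Compute pipe cross-sectional area:
  A = pi * (D/2)^2 = pi * (0.69/2)^2 = 0.3739 m^2
Calculate velocity:
  v = Q / A = 17.29 / 0.3739
  v = 46.239 m/s

46.239


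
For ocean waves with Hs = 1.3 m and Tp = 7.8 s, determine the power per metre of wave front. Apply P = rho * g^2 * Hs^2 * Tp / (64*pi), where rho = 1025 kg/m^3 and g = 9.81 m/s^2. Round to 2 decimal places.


Apply wave power formula:
  g^2 = 9.81^2 = 96.2361
  Hs^2 = 1.3^2 = 1.69
  Numerator = rho * g^2 * Hs^2 * Tp = 1025 * 96.2361 * 1.69 * 7.8 = 1300298.88
  Denominator = 64 * pi = 201.0619
  P = 1300298.88 / 201.0619 = 6467.16 W/m

6467.16
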